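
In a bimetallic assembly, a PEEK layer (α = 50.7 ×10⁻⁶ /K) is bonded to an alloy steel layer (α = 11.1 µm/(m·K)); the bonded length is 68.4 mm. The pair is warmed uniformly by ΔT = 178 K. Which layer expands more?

PEEK

α(PEEK) = 50.7×10⁻⁶/K vs α(alloy steel) = 11.1×10⁻⁶/K.
Higher α expands more for the same ΔT: PEEK.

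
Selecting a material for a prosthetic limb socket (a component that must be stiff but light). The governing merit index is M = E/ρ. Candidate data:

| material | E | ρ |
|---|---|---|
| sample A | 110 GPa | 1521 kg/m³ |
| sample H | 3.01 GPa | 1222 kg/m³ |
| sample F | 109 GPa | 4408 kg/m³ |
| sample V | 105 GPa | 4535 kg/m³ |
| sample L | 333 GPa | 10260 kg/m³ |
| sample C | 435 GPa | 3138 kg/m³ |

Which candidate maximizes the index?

sample C

Per-candidate index values:
  sample C: M = 139 MN·m/kg
  sample A: M = 72.3 MN·m/kg
  sample L: M = 32.5 MN·m/kg
  sample F: M = 24.7 MN·m/kg
  sample V: M = 23.2 MN·m/kg
  sample H: M = 2.46 MN·m/kg
Sample C has the largest M.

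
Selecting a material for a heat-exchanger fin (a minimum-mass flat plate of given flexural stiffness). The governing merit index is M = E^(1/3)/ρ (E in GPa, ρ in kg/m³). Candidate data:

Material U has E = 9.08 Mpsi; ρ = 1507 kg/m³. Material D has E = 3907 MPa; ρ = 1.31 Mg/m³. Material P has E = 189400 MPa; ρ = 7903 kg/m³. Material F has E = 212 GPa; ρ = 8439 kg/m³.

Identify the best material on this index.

material U

Convert each candidate to consistent units, then evaluate M:
  material U: E = 62.60 GPa, ρ = 1507 kg/m³
  material D: E = 3.907 GPa, ρ = 1310 kg/m³
  material P: E = 189.4 GPa, ρ = 7903 kg/m³
  material F: E = 212.0 GPa, ρ = 8439 kg/m³
  material U: M = 2.63×10⁻³
  material D: M = 1.20×10⁻³
  material P: M = 0.727×10⁻³
  material F: M = 0.707×10⁻³
Material U has the largest M.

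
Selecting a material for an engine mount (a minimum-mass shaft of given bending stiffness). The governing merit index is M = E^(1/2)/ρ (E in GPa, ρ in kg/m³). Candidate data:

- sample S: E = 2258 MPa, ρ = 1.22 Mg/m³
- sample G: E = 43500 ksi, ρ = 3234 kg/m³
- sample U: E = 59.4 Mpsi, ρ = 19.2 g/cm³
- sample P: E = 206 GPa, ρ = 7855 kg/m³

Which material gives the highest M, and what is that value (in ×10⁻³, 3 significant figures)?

sample G, M = 5.36×10⁻³

Putting every candidate on a common basis:
  sample S: E = 2.258 GPa, ρ = 1220 kg/m³
  sample G: E = 299.9 GPa, ρ = 3234 kg/m³
  sample U: E = 409.5 GPa, ρ = 19200 kg/m³
  sample P: E = 206.0 GPa, ρ = 7855 kg/m³
  sample G: M = 5.36×10⁻³
  sample P: M = 1.83×10⁻³
  sample S: M = 1.23×10⁻³
  sample U: M = 1.05×10⁻³
Sample G has the largest M.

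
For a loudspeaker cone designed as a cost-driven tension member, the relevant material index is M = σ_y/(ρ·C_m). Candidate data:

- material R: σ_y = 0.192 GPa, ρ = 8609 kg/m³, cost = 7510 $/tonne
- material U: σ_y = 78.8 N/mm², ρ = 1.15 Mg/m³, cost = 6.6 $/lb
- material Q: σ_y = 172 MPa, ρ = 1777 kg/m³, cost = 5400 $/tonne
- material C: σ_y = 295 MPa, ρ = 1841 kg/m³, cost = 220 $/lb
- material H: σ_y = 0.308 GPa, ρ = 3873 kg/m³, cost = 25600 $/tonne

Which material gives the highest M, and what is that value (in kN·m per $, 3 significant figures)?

In SI units:
  material R: σ_y = 192.0 MPa, ρ = 8609 kg/m³, cost = 7.510 $/kg
  material U: σ_y = 78.80 MPa, ρ = 1150 kg/m³, cost = 14.55 $/kg
  material Q: σ_y = 172.0 MPa, ρ = 1777 kg/m³, cost = 5.400 $/kg
  material C: σ_y = 295.0 MPa, ρ = 1841 kg/m³, cost = 485.0 $/kg
  material H: σ_y = 308.0 MPa, ρ = 3873 kg/m³, cost = 25.60 $/kg
  material Q: M = 17.9 kN·m per $
  material U: M = 4.71 kN·m per $
  material H: M = 3.11 kN·m per $
  material R: M = 2.97 kN·m per $
  material C: M = 0.330 kN·m per $
Material Q has the largest M.

material Q, M = 17.9 kN·m per $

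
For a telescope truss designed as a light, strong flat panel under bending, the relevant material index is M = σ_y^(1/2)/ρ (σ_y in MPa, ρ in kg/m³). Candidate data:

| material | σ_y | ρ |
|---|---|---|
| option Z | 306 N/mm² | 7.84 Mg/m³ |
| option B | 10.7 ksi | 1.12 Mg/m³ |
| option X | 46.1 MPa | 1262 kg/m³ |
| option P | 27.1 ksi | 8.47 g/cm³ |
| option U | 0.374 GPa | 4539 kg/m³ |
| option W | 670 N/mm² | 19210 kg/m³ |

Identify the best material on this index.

option B

Convert each candidate to consistent units, then evaluate M:
  option Z: σ_y = 306.0 MPa, ρ = 7840 kg/m³
  option B: σ_y = 73.77 MPa, ρ = 1120 kg/m³
  option X: σ_y = 46.10 MPa, ρ = 1262 kg/m³
  option P: σ_y = 186.8 MPa, ρ = 8470 kg/m³
  option U: σ_y = 374.0 MPa, ρ = 4539 kg/m³
  option W: σ_y = 670.0 MPa, ρ = 19210 kg/m³
  option B: M = 7.67×10⁻³
  option X: M = 5.38×10⁻³
  option U: M = 4.26×10⁻³
  option Z: M = 2.23×10⁻³
  option P: M = 1.61×10⁻³
  option W: M = 1.35×10⁻³
The maximum is for option B.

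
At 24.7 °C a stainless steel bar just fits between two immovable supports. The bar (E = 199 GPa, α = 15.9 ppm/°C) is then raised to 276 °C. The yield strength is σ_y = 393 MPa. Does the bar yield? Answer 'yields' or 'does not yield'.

yields

ΔT = 251.3 K. Constrained thermal stress σ = E·α·ΔT = 199.0×10³ MPa × 15.9×10⁻⁶ × 251.3 = 795 MPa (compressive).
Compare to σ_y = 393 MPa: σ ≥ σ_y, so it yields.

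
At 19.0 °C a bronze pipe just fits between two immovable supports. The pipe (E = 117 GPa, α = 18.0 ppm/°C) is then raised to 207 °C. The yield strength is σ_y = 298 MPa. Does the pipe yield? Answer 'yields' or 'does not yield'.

ΔT = 188.0 K. Constrained thermal stress σ = E·α·ΔT = 117.0×10³ MPa × 18.0×10⁻⁶ × 188.0 = 396 MPa (compressive).
Compare to σ_y = 298 MPa: σ ≥ σ_y, so it yields.

yields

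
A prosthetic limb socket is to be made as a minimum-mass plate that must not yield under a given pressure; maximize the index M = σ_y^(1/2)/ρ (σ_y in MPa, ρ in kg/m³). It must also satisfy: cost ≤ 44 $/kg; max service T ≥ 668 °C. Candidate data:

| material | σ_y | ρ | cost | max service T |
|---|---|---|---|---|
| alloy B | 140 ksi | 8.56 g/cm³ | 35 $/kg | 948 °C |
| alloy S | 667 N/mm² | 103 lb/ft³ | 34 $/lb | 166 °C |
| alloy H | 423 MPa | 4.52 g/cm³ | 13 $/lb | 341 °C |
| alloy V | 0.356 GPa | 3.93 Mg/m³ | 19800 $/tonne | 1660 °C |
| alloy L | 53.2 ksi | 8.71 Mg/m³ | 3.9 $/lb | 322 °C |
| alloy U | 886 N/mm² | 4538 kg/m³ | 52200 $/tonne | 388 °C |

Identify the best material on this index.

alloy V

Screen on constraints: cost ≤ 44 $/kg; max service T ≥ 668 °C. Survivors: alloy B, alloy V.
In SI units:
  alloy B: σ_y = 965.3 MPa, ρ = 8560 kg/m³
  alloy V: σ_y = 356.0 MPa, ρ = 3930 kg/m³
  alloy V: M = 4.80×10⁻³
  alloy B: M = 3.63×10⁻³
Alloy V ranks first.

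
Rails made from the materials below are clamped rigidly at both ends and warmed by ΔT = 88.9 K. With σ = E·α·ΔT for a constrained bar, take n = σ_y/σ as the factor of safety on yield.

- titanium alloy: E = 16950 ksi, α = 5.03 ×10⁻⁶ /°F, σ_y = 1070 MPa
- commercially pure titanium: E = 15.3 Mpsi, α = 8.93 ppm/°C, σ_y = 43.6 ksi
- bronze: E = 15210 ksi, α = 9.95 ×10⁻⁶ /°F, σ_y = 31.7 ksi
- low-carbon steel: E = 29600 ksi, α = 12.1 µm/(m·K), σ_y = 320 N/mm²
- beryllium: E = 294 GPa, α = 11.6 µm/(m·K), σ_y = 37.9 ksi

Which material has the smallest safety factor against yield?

Per material, after unit conversion:
  titanium alloy: E = 116.9, α = 9.05, σ_y = 1070 → σ = 94.1 MPa, n = 11.4
  commercially pure titanium: E = 105.5, α = 8.93, σ_y = 300.6 → σ = 83.7 MPa, n = 3.59
  bronze: E = 104.9, α = 17.9, σ_y = 218.6 → σ = 167 MPa, n = 1.31
  low-carbon steel: E = 204.1, α = 12.1, σ_y = 320.0 → σ = 220 MPa, n = 1.46
  beryllium: E = 294.0, α = 11.6, σ_y = 261.3 → σ = 303 MPa, n = 0.862
Smallest n: beryllium with n = 0.862.

beryllium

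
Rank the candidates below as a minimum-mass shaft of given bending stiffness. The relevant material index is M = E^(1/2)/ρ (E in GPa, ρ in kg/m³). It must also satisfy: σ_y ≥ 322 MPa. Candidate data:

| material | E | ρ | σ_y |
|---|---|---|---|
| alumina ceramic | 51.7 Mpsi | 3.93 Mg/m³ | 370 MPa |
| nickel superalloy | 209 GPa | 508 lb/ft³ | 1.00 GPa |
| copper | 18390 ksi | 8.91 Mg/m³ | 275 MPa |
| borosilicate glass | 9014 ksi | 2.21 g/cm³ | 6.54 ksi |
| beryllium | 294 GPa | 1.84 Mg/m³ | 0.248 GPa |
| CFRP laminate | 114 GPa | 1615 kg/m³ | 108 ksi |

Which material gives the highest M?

CFRP laminate

Screen on constraints: σ_y ≥ 322 MPa. Survivors: alumina ceramic, nickel superalloy, CFRP laminate.
Normalizing units and computing the index:
  alumina ceramic: E = 356.5 GPa, ρ = 3930 kg/m³
  nickel superalloy: E = 209.0 GPa, ρ = 8137 kg/m³
  CFRP laminate: E = 114.0 GPa, ρ = 1615 kg/m³
  CFRP laminate: M = 6.61×10⁻³
  alumina ceramic: M = 4.80×10⁻³
  nickel superalloy: M = 1.78×10⁻³
CFRP laminate has the largest M.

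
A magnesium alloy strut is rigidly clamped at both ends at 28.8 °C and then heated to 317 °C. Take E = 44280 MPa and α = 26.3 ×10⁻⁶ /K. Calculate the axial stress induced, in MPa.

E = 44280 MPa = 44.28 GPa.
ΔT = 288.2 K. Constrained thermal stress σ = E·α·ΔT = 44.28×10³ MPa × 26.3×10⁻⁶ × 288.2 = 336 MPa (compressive).

336 MPa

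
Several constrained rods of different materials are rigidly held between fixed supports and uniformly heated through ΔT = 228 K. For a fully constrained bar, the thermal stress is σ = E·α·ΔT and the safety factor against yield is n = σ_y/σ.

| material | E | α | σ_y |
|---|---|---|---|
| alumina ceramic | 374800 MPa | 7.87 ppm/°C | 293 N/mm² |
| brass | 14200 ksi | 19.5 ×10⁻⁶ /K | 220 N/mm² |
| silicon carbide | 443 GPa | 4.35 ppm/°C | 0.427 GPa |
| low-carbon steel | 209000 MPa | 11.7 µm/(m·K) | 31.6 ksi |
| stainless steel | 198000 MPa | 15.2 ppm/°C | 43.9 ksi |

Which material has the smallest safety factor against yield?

In consistent units (E in GPa, α in ×10⁻⁶/K, σ_y in MPa):
  alumina ceramic: E = 374.8, α = 7.87, σ_y = 293.0 → σ = 673 MPa, n = 0.436
  brass: E = 97.91, α = 19.5, σ_y = 220.0 → σ = 435 MPa, n = 0.505
  silicon carbide: E = 443.0, α = 4.35, σ_y = 427.0 → σ = 439 MPa, n = 0.972
  low-carbon steel: E = 209.0, α = 11.7, σ_y = 217.9 → σ = 558 MPa, n = 0.391
  stainless steel: E = 198.0, α = 15.2, σ_y = 302.7 → σ = 686 MPa, n = 0.441
Smallest n: low-carbon steel with n = 0.391.

low-carbon steel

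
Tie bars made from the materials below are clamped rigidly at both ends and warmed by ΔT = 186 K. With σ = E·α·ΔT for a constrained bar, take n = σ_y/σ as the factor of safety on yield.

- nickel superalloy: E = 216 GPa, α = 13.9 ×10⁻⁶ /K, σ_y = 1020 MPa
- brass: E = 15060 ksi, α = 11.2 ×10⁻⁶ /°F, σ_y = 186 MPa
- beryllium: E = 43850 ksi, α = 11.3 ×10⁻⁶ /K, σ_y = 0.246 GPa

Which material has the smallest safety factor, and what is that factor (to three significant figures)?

With everything in SI (GPa, ×10⁻⁶/K, MPa):
  nickel superalloy: E = 216.0, α = 13.9, σ_y = 1020 → σ = 558 MPa, n = 1.83
  brass: E = 103.8, α = 20.2, σ_y = 186.0 → σ = 389 MPa, n = 0.478
  beryllium: E = 302.3, α = 11.3, σ_y = 246.0 → σ = 635 MPa, n = 0.387
The minimum is beryllium at n = 0.387.

beryllium, n = 0.387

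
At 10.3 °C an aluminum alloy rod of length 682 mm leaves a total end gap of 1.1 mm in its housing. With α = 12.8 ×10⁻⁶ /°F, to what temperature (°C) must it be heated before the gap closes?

80.3 °C

α = 12.8×10⁻⁶/°F × 9/5 = 23.0×10⁻⁶/K.
α·L₀·ΔT = 1.1 mm ⇒ ΔT = 1.1 / (23.0×10⁻⁶ × 682.0) = 70.00 K.
T = 10.3 + 70.00 = 80.30 °C.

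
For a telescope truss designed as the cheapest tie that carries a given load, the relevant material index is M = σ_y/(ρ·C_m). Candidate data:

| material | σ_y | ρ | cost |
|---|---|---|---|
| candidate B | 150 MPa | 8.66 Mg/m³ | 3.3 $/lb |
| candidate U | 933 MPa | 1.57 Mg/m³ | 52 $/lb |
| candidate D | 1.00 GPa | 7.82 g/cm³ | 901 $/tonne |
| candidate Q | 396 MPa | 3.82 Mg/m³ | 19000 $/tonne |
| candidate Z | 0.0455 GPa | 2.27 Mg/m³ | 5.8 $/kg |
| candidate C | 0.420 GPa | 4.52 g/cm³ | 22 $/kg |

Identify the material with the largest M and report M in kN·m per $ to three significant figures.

Normalizing units and computing the index:
  candidate B: σ_y = 150.0 MPa, ρ = 8660 kg/m³, cost = 7.275 $/kg
  candidate U: σ_y = 933.0 MPa, ρ = 1570 kg/m³, cost = 114.6 $/kg
  candidate D: σ_y = 1000 MPa, ρ = 7820 kg/m³, cost = 0.9010 $/kg
  candidate Q: σ_y = 396.0 MPa, ρ = 3820 kg/m³, cost = 19.00 $/kg
  candidate Z: σ_y = 45.50 MPa, ρ = 2270 kg/m³, cost = 5.800 $/kg
  candidate C: σ_y = 420.0 MPa, ρ = 4520 kg/m³, cost = 22.00 $/kg
  candidate D: M = 142 kN·m per $
  candidate Q: M = 5.46 kN·m per $
  candidate U: M = 5.18 kN·m per $
  candidate C: M = 4.22 kN·m per $
  candidate Z: M = 3.46 kN·m per $
  candidate B: M = 2.38 kN·m per $
Candidate D has the largest M.

candidate D, M = 142 kN·m per $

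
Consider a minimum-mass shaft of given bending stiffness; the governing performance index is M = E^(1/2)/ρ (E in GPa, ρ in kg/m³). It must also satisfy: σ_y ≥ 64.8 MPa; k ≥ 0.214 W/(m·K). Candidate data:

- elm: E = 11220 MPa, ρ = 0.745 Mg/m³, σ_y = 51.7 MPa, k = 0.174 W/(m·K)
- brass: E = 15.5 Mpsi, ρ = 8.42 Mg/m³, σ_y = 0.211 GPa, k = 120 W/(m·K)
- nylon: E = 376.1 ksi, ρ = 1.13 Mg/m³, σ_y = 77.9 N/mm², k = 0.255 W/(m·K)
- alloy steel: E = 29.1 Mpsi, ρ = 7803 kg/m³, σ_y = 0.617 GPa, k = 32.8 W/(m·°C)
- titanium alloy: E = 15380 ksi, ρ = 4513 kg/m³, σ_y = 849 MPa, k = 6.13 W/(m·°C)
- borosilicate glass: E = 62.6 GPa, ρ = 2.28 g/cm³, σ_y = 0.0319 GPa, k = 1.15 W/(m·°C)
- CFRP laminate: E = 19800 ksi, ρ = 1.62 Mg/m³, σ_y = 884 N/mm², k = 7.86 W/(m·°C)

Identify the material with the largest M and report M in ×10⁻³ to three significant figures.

Screen on constraints: σ_y ≥ 64.8 MPa; k ≥ 0.214 W/(m·K). Survivors: brass, nylon, alloy steel, titanium alloy, CFRP laminate.
In SI units:
  brass: E = 106.9 GPa, ρ = 8420 kg/m³
  nylon: E = 2.593 GPa, ρ = 1130 kg/m³
  alloy steel: E = 200.6 GPa, ρ = 7803 kg/m³
  titanium alloy: E = 106.0 GPa, ρ = 4513 kg/m³
  CFRP laminate: E = 136.5 GPa, ρ = 1620 kg/m³
  CFRP laminate: M = 7.21×10⁻³
  titanium alloy: M = 2.28×10⁻³
  alloy steel: M = 1.82×10⁻³
  nylon: M = 1.43×10⁻³
  brass: M = 1.23×10⁻³
The maximum is for CFRP laminate.

CFRP laminate, M = 7.21×10⁻³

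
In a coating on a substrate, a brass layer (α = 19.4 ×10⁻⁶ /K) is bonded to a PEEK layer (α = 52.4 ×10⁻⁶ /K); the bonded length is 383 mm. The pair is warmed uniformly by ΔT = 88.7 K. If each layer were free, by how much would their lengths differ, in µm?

Δα = |19.4 − 52.4|×10⁻⁶/K = 33.0×10⁻⁶/K.
ΔL_mismatch = Δα·L·ΔT = 33.0×10⁻⁶ × 383.0 mm × 88.7 K = 1120 µm.

1120 µm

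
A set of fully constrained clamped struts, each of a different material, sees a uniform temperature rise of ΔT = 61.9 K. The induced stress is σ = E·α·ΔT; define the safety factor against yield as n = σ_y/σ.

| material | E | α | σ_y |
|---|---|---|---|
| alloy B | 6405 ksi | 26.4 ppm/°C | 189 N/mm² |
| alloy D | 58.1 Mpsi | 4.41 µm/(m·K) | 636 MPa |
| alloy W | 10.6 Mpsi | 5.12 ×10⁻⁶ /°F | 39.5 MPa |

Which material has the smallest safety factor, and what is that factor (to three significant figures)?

alloy W, n = 0.947

With everything in SI (GPa, ×10⁻⁶/K, MPa):
  alloy B: E = 44.16, α = 26.4, σ_y = 189.0 → σ = 72.2 MPa, n = 2.62
  alloy D: E = 400.6, α = 4.41, σ_y = 636.0 → σ = 109 MPa, n = 5.82
  alloy W: E = 73.08, α = 9.22, σ_y = 39.50 → σ = 41.7 MPa, n = 0.947
The minimum is alloy W at n = 0.947.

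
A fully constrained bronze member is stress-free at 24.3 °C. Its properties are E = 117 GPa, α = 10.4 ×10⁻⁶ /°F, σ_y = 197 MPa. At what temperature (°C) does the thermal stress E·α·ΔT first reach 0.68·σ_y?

α = 10.4×10⁻⁶/°F × 9/5 = 18.7×10⁻⁶/K.
E·α·ΔT = 134.0 MPa ⇒ ΔT = 134.0 / (117.0×10³ × 18.7×10⁻⁶) = 61.16 K.
T = 24.3 + 61.16 = 85.46 °C.

85.5 °C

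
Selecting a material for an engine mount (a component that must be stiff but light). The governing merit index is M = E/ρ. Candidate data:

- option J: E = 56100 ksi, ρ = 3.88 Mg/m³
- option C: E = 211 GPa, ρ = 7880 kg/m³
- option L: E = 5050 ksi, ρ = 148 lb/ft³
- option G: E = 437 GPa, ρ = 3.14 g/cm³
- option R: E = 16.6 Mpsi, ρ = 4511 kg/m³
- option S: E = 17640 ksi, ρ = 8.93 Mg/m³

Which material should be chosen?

Normalizing units and computing the index:
  option J: E = 386.8 GPa, ρ = 3880 kg/m³
  option C: E = 211.0 GPa, ρ = 7880 kg/m³
  option L: E = 34.82 GPa, ρ = 2371 kg/m³
  option G: E = 437.0 GPa, ρ = 3140 kg/m³
  option R: E = 114.5 GPa, ρ = 4511 kg/m³
  option S: E = 121.6 GPa, ρ = 8930 kg/m³
  option G: M = 139 MN·m/kg
  option J: M = 99.7 MN·m/kg
  option C: M = 26.8 MN·m/kg
  option R: M = 25.4 MN·m/kg
  option L: M = 14.7 MN·m/kg
  option S: M = 13.6 MN·m/kg
Option G ranks first.

option G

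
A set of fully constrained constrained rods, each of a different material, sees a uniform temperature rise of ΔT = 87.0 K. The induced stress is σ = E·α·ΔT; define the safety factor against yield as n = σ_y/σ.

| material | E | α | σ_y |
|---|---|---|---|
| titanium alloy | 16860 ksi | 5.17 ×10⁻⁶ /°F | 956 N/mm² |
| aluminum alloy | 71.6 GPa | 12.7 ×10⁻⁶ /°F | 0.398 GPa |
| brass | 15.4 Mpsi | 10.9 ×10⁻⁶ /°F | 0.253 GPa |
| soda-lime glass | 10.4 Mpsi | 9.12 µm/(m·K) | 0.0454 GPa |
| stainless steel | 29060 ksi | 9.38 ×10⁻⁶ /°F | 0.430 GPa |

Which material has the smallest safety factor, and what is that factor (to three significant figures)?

soda-lime glass, n = 0.798

With everything in SI (GPa, ×10⁻⁶/K, MPa):
  titanium alloy: E = 116.2, α = 9.31, σ_y = 956.0 → σ = 94.1 MPa, n = 10.2
  aluminum alloy: E = 71.60, α = 22.9, σ_y = 398.0 → σ = 142 MPa, n = 2.79
  brass: E = 106.2, α = 19.6, σ_y = 253.0 → σ = 181 MPa, n = 1.40
  soda-lime glass: E = 71.71, α = 9.12, σ_y = 45.40 → σ = 56.9 MPa, n = 0.798
  stainless steel: E = 200.4, α = 16.9, σ_y = 430.0 → σ = 294 MPa, n = 1.46
The minimum is soda-lime glass at n = 0.798.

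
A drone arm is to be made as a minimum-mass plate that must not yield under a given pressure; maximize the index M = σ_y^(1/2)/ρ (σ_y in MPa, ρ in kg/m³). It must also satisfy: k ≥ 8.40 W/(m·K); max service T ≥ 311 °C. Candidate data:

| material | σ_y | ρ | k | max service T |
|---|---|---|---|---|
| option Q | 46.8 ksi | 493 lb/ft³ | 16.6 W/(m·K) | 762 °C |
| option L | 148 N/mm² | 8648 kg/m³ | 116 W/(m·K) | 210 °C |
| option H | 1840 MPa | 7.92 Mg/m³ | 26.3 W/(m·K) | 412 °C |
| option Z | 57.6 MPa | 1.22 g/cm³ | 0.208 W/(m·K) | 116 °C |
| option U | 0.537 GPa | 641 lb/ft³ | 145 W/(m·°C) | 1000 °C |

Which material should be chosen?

Screen on constraints: k ≥ 8.40 W/(m·K); max service T ≥ 311 °C. Survivors: option Q, option H, option U.
Convert each candidate to consistent units, then evaluate M:
  option Q: σ_y = 322.7 MPa, ρ = 7897 kg/m³
  option H: σ_y = 1840 MPa, ρ = 7920 kg/m³
  option U: σ_y = 537.0 MPa, ρ = 10270 kg/m³
  option H: M = 5.42×10⁻³
  option Q: M = 2.27×10⁻³
  option U: M = 2.26×10⁻³
The maximum is for option H.

option H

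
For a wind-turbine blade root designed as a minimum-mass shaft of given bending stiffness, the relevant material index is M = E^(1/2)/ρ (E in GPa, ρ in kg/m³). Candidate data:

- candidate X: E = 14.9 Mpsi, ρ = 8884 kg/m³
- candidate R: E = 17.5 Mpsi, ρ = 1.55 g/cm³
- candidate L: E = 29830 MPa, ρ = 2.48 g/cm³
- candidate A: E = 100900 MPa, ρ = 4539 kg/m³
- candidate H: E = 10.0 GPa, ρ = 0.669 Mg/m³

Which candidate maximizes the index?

candidate R

Normalizing units and computing the index:
  candidate X: E = 102.7 GPa, ρ = 8884 kg/m³
  candidate R: E = 120.7 GPa, ρ = 1550 kg/m³
  candidate L: E = 29.83 GPa, ρ = 2480 kg/m³
  candidate A: E = 100.9 GPa, ρ = 4539 kg/m³
  candidate H: E = 10.00 GPa, ρ = 669.0 kg/m³
  candidate R: M = 7.09×10⁻³
  candidate H: M = 4.73×10⁻³
  candidate A: M = 2.21×10⁻³
  candidate L: M = 2.20×10⁻³
  candidate X: M = 1.14×10⁻³
The maximum is for candidate R.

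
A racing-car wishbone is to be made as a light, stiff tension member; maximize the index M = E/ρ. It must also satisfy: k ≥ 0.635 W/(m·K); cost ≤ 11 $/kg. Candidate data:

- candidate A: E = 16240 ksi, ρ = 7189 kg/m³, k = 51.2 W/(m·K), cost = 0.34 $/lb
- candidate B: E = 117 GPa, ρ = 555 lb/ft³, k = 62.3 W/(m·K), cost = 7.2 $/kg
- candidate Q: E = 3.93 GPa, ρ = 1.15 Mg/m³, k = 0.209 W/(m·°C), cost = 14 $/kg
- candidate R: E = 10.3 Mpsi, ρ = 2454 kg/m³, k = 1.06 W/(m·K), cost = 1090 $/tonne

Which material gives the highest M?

Screen on constraints: k ≥ 0.635 W/(m·K); cost ≤ 11 $/kg. Survivors: candidate A, candidate B, candidate R.
In SI units:
  candidate A: E = 112.0 GPa, ρ = 7189 kg/m³
  candidate B: E = 117.0 GPa, ρ = 8890 kg/m³
  candidate R: E = 71.02 GPa, ρ = 2454 kg/m³
  candidate R: M = 28.9 MN·m/kg
  candidate A: M = 15.6 MN·m/kg
  candidate B: M = 13.2 MN·m/kg
Candidate R ranks first.

candidate R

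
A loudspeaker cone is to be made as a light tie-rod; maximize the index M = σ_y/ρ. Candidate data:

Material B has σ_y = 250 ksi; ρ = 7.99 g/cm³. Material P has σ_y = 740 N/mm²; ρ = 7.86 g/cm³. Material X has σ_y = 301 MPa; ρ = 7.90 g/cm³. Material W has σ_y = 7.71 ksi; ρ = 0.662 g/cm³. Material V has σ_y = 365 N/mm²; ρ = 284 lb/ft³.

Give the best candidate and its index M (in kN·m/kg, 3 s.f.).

material B, M = 216 kN·m/kg

In SI units:
  material B: σ_y = 1724 MPa, ρ = 7990 kg/m³
  material P: σ_y = 740.0 MPa, ρ = 7860 kg/m³
  material X: σ_y = 301.0 MPa, ρ = 7900 kg/m³
  material W: σ_y = 53.16 MPa, ρ = 662.0 kg/m³
  material V: σ_y = 365.0 MPa, ρ = 4549 kg/m³
  material B: M = 216 kN·m/kg
  material P: M = 94.1 kN·m/kg
  material W: M = 80.3 kN·m/kg
  material V: M = 80.2 kN·m/kg
  material X: M = 38.1 kN·m/kg
Material B has the largest M.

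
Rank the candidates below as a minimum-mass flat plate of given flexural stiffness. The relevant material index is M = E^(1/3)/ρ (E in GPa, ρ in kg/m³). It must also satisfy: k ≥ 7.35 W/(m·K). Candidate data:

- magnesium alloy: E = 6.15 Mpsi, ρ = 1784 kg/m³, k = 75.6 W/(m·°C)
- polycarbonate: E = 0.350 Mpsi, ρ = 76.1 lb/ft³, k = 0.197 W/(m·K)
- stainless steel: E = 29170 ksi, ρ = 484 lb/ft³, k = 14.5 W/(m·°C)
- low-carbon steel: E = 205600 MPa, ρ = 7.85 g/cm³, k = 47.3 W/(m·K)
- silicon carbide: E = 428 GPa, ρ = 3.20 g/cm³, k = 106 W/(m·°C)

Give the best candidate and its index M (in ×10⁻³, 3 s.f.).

Screen on constraints: k ≥ 7.35 W/(m·K). Survivors: magnesium alloy, stainless steel, low-carbon steel, silicon carbide.
In SI units:
  magnesium alloy: E = 42.40 GPa, ρ = 1784 kg/m³
  stainless steel: E = 201.1 GPa, ρ = 7753 kg/m³
  low-carbon steel: E = 205.6 GPa, ρ = 7850 kg/m³
  silicon carbide: E = 428.0 GPa, ρ = 3200 kg/m³
  silicon carbide: M = 2.36×10⁻³
  magnesium alloy: M = 1.95×10⁻³
  stainless steel: M = 0.756×10⁻³
  low-carbon steel: M = 0.752×10⁻³
Highest index: silicon carbide.

silicon carbide, M = 2.36×10⁻³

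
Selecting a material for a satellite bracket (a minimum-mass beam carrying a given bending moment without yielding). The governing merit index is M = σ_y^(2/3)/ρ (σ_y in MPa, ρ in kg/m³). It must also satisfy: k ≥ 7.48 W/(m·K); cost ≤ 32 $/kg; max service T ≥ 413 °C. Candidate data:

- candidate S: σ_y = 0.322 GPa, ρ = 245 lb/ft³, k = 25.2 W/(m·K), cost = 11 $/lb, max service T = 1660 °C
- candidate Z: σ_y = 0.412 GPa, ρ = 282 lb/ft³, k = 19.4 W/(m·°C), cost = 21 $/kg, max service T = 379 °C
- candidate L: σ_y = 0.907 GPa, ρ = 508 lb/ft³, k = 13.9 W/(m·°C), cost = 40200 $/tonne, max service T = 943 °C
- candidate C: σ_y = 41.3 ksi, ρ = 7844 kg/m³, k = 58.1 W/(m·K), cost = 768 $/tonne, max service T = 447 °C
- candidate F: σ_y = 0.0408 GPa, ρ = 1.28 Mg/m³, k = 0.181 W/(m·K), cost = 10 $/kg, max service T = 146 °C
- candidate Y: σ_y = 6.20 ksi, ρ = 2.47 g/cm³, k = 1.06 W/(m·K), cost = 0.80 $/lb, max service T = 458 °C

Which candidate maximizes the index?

Screen on constraints: k ≥ 7.48 W/(m·K); cost ≤ 32 $/kg; max service T ≥ 413 °C. Survivors: candidate S, candidate C.
After converting to SI:
  candidate S: σ_y = 322.0 MPa, ρ = 3925 kg/m³
  candidate C: σ_y = 284.8 MPa, ρ = 7844 kg/m³
  candidate S: M = 12.0×10⁻³
  candidate C: M = 5.52×10⁻³
The maximum is for candidate S.

candidate S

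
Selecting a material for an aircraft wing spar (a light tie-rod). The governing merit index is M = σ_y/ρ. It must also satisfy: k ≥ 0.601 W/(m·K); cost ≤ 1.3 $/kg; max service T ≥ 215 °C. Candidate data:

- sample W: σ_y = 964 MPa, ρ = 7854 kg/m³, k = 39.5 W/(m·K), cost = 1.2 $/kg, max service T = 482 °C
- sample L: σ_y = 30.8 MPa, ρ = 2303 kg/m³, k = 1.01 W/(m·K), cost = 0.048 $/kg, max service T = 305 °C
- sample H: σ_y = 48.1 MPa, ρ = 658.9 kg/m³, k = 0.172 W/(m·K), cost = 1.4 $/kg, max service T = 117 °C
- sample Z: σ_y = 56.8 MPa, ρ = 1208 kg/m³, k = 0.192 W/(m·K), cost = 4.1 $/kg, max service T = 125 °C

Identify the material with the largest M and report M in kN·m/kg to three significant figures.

Screen on constraints: k ≥ 0.601 W/(m·K); cost ≤ 1.3 $/kg; max service T ≥ 215 °C. Survivors: sample W, sample L.
Per-candidate index values:
  sample W: M = 123 kN·m/kg
  sample L: M = 13.4 kN·m/kg
Sample W has the largest M.

sample W, M = 123 kN·m/kg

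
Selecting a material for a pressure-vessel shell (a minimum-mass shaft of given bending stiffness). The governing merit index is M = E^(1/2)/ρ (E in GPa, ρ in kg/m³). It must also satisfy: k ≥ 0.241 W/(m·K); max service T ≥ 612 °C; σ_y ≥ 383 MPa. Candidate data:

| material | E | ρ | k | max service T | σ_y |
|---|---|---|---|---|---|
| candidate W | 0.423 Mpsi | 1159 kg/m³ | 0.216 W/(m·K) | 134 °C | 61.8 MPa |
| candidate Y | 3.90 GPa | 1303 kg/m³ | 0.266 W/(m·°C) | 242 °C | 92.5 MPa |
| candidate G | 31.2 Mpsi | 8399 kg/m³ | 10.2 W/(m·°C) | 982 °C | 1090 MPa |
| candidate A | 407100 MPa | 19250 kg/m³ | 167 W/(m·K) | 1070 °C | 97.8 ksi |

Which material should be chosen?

candidate G

Screen on constraints: k ≥ 0.241 W/(m·K); max service T ≥ 612 °C; σ_y ≥ 383 MPa. Survivors: candidate G, candidate A.
Putting every candidate on a common basis:
  candidate G: E = 215.1 GPa, ρ = 8399 kg/m³
  candidate A: E = 407.1 GPa, ρ = 19250 kg/m³
  candidate G: M = 1.75×10⁻³
  candidate A: M = 1.05×10⁻³
The maximum is for candidate G.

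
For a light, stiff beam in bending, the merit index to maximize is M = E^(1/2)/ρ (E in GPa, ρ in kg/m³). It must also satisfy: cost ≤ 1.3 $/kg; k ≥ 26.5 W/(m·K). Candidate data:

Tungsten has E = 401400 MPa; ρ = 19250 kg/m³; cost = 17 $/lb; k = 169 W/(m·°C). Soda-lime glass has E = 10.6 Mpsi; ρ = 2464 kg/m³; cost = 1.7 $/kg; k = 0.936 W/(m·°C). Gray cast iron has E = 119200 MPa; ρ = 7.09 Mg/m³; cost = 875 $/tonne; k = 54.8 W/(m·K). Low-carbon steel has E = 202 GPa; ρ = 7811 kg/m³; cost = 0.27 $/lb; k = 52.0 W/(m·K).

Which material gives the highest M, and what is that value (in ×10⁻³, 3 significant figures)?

low-carbon steel, M = 1.82×10⁻³

Screen on constraints: cost ≤ 1.3 $/kg; k ≥ 26.5 W/(m·K). Survivors: gray cast iron, low-carbon steel.
Normalizing units and computing the index:
  gray cast iron: E = 119.2 GPa, ρ = 7090 kg/m³
  low-carbon steel: E = 202.0 GPa, ρ = 7811 kg/m³
  low-carbon steel: M = 1.82×10⁻³
  gray cast iron: M = 1.54×10⁻³
The maximum is for low-carbon steel.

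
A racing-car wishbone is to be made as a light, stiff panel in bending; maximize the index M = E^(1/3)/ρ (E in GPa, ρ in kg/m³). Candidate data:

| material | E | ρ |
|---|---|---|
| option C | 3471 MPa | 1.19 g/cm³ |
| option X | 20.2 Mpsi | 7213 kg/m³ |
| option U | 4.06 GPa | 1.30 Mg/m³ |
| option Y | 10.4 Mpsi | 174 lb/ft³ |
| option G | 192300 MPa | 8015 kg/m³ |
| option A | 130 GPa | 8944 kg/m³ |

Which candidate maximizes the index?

After converting to SI:
  option C: E = 3.471 GPa, ρ = 1190 kg/m³
  option X: E = 139.3 GPa, ρ = 7213 kg/m³
  option U: E = 4.060 GPa, ρ = 1300 kg/m³
  option Y: E = 71.71 GPa, ρ = 2787 kg/m³
  option G: E = 192.3 GPa, ρ = 8015 kg/m³
  option A: E = 130.0 GPa, ρ = 8944 kg/m³
  option Y: M = 1.49×10⁻³
  option C: M = 1.27×10⁻³
  option U: M = 1.23×10⁻³
  option G: M = 0.720×10⁻³
  option X: M = 0.719×10⁻³
  option A: M = 0.566×10⁻³
Option Y has the largest M.

option Y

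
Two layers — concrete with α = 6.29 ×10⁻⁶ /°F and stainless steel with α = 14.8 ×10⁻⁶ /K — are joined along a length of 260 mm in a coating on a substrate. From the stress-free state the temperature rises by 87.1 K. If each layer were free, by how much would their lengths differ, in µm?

concrete: α = 6.29×10⁻⁶/°F × 9/5 = 11.3×10⁻⁶/K.
Δα = |11.3 − 14.8|×10⁻⁶/K = 3.48×10⁻⁶/K.
ΔL_mismatch = Δα·L·ΔT = 3.48×10⁻⁶ × 260.0 mm × 87.1 K = 78.8 µm.

78.8 µm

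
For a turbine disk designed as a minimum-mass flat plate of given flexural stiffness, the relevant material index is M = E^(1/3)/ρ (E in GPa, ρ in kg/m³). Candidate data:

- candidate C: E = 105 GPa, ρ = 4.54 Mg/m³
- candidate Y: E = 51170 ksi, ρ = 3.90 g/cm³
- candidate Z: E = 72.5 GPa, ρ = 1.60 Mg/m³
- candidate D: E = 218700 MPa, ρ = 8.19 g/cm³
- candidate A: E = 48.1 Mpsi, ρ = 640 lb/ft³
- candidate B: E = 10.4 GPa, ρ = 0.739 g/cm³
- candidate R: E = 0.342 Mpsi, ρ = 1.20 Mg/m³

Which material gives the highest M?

Convert each candidate to consistent units, then evaluate M:
  candidate C: E = 105.0 GPa, ρ = 4540 kg/m³
  candidate Y: E = 352.8 GPa, ρ = 3900 kg/m³
  candidate Z: E = 72.50 GPa, ρ = 1600 kg/m³
  candidate D: E = 218.7 GPa, ρ = 8190 kg/m³
  candidate A: E = 331.6 GPa, ρ = 10250 kg/m³
  candidate B: E = 10.40 GPa, ρ = 739.0 kg/m³
  candidate R: E = 2.358 GPa, ρ = 1200 kg/m³
  candidate B: M = 2.95×10⁻³
  candidate Z: M = 2.61×10⁻³
  candidate Y: M = 1.81×10⁻³
  candidate R: M = 1.11×10⁻³
  candidate C: M = 1.04×10⁻³
  candidate D: M = 0.736×10⁻³
  candidate A: M = 0.675×10⁻³
Candidate B has the largest M.

candidate B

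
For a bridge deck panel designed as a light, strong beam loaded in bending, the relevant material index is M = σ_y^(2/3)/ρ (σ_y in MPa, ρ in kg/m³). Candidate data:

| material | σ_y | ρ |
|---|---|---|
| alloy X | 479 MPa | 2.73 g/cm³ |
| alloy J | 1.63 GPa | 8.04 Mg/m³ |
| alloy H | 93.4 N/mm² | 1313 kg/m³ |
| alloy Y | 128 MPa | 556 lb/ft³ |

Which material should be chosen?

Putting every candidate on a common basis:
  alloy X: σ_y = 479.0 MPa, ρ = 2730 kg/m³
  alloy J: σ_y = 1630 MPa, ρ = 8040 kg/m³
  alloy H: σ_y = 93.40 MPa, ρ = 1313 kg/m³
  alloy Y: σ_y = 128.0 MPa, ρ = 8906 kg/m³
  alloy X: M = 22.4×10⁻³
  alloy J: M = 17.2×10⁻³
  alloy H: M = 15.7×10⁻³
  alloy Y: M = 2.85×10⁻³
Alloy X has the largest M.

alloy X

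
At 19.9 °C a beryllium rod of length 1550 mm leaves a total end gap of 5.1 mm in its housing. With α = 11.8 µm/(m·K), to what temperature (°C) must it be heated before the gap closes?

α·L₀·ΔT = 5.1 mm ⇒ ΔT = 5.1 / (11.8×10⁻⁶ × 1550.0) = 278.8 K.
T = 19.9 + 278.8 = 298.7 °C.

299 °C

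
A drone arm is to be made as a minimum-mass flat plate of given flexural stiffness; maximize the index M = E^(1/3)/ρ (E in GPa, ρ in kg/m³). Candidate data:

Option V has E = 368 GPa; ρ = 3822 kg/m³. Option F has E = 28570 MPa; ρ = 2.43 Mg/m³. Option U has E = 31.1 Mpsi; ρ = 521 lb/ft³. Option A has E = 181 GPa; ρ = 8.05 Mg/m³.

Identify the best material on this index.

Normalizing units and computing the index:
  option V: E = 368.0 GPa, ρ = 3822 kg/m³
  option F: E = 28.57 GPa, ρ = 2430 kg/m³
  option U: E = 214.4 GPa, ρ = 8346 kg/m³
  option A: E = 181.0 GPa, ρ = 8050 kg/m³
  option V: M = 1.87×10⁻³
  option F: M = 1.26×10⁻³
  option U: M = 0.717×10⁻³
  option A: M = 0.703×10⁻³
Highest index: option V.

option V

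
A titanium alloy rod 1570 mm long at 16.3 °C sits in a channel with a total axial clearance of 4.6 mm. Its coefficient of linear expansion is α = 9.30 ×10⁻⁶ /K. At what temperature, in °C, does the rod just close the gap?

331 °C

α·L₀·ΔT = 4.6 mm ⇒ ΔT = 4.6 / (9.30×10⁻⁶ × 1570.0) = 315.0 K.
T = 16.3 + 315.0 = 331.3 °C.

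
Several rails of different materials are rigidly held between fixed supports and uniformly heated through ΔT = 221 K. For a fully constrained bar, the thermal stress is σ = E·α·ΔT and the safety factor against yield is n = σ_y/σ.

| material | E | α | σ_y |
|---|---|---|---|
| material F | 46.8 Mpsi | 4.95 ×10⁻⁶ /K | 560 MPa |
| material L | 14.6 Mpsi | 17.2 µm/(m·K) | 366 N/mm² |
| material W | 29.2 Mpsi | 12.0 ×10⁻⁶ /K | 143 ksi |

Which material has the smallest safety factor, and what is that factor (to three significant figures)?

material L, n = 0.957

In consistent units (E in GPa, α in ×10⁻⁶/K, σ_y in MPa):
  material F: E = 322.7, α = 4.95, σ_y = 560.0 → σ = 353 MPa, n = 1.59
  material L: E = 100.7, α = 17.2, σ_y = 366.0 → σ = 383 MPa, n = 0.957
  material W: E = 201.3, α = 12.0, σ_y = 986.0 → σ = 534 MPa, n = 1.85
The minimum is material L at n = 0.957.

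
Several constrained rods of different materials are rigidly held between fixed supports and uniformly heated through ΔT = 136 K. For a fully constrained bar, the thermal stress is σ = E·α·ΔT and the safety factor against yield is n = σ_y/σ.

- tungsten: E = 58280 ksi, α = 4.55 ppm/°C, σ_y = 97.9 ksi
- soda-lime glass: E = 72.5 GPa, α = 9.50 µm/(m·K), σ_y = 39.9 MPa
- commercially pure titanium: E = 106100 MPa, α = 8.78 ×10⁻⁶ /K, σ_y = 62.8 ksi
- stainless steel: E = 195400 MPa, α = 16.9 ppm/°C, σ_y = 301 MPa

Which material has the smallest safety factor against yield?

With everything in SI (GPa, ×10⁻⁶/K, MPa):
  tungsten: E = 401.8, α = 4.55, σ_y = 675.0 → σ = 249 MPa, n = 2.71
  soda-lime glass: E = 72.50, α = 9.50, σ_y = 39.90 → σ = 93.7 MPa, n = 0.426
  commercially pure titanium: E = 106.1, α = 8.78, σ_y = 433.0 → σ = 127 MPa, n = 3.42
  stainless steel: E = 195.4, α = 16.9, σ_y = 301.0 → σ = 449 MPa, n = 0.670
Smallest n: soda-lime glass with n = 0.426.

soda-lime glass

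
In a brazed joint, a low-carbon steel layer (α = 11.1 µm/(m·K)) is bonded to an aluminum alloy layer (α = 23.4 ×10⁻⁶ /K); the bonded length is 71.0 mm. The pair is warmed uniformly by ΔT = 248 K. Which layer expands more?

aluminum alloy

α(low-carbon steel) = 11.1×10⁻⁶/K vs α(aluminum alloy) = 23.4×10⁻⁶/K.
Higher α expands more for the same ΔT: aluminum alloy.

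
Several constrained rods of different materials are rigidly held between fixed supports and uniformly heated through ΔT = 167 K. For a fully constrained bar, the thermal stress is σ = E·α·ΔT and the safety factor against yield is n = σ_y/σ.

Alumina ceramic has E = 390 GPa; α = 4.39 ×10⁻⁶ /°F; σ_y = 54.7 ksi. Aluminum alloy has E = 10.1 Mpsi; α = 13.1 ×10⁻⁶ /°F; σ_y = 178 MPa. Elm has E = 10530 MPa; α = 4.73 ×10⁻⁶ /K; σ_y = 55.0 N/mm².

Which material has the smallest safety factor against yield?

With everything in SI (GPa, ×10⁻⁶/K, MPa):
  alumina ceramic: E = 390.0, α = 7.90, σ_y = 377.1 → σ = 515 MPa, n = 0.733
  aluminum alloy: E = 69.64, α = 23.6, σ_y = 178.0 → σ = 274 MPa, n = 0.649
  elm: E = 10.53, α = 4.73, σ_y = 55.00 → σ = 8.32 MPa, n = 6.61
Smallest n: aluminum alloy with n = 0.649.

aluminum alloy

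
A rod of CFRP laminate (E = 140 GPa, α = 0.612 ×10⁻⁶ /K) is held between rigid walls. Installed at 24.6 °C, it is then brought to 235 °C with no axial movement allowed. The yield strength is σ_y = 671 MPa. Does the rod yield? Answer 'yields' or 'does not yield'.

does not yield

ΔT = 210.4 K. Constrained thermal stress σ = E·α·ΔT = 140.0×10³ MPa × 0.612×10⁻⁶ × 210.4 = 18.0 MPa (compressive).
Compare to σ_y = 671 MPa: σ < σ_y, so it does not yield.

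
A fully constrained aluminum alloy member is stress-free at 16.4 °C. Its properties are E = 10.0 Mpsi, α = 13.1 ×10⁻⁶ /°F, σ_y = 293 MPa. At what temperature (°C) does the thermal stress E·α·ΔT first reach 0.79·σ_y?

E = 10.0 Mpsi = 68.95 GPa.
α = 13.1×10⁻⁶/°F × 9/5 = 23.6×10⁻⁶/K.
E·α·ΔT = 231.5 MPa ⇒ ΔT = 231.5 / (68.95×10³ × 23.6×10⁻⁶) = 142.4 K.
T = 16.4 + 142.4 = 158.8 °C.

159 °C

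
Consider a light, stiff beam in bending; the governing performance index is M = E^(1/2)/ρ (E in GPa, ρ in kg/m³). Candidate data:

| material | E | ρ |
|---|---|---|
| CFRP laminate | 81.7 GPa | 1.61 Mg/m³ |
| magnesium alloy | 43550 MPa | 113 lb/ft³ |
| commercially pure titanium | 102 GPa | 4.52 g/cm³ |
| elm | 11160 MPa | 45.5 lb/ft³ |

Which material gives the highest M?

Normalizing units and computing the index:
  CFRP laminate: E = 81.70 GPa, ρ = 1610 kg/m³
  magnesium alloy: E = 43.55 GPa, ρ = 1810 kg/m³
  commercially pure titanium: E = 102.0 GPa, ρ = 4520 kg/m³
  elm: E = 11.16 GPa, ρ = 728.8 kg/m³
  CFRP laminate: M = 5.61×10⁻³
  elm: M = 4.58×10⁻³
  magnesium alloy: M = 3.65×10⁻³
  commercially pure titanium: M = 2.23×10⁻³
The maximum is for CFRP laminate.

CFRP laminate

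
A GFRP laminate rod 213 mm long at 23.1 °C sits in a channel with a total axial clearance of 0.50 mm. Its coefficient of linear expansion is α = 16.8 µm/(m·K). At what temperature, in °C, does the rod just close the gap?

α·L₀·ΔT = 0.5 mm ⇒ ΔT = 0.5 / (16.8×10⁻⁶ × 213.0) = 139.7 K.
T = 23.1 + 139.7 = 162.8 °C.

163 °C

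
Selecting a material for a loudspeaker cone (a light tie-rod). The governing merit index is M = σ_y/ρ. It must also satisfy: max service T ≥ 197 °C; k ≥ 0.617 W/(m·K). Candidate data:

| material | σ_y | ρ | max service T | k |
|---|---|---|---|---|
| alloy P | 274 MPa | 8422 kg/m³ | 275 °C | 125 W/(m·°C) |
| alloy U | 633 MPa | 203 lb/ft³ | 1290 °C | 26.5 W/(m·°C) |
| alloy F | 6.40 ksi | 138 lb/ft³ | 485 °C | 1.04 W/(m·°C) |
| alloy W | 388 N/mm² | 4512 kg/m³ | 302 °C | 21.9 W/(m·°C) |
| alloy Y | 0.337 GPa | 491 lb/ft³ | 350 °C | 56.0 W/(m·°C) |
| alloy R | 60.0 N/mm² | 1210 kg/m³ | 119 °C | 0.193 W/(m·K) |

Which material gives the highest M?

Screen on constraints: max service T ≥ 197 °C; k ≥ 0.617 W/(m·K). Survivors: alloy P, alloy U, alloy F, alloy W, alloy Y.
Normalizing units and computing the index:
  alloy P: σ_y = 274.0 MPa, ρ = 8422 kg/m³
  alloy U: σ_y = 633.0 MPa, ρ = 3252 kg/m³
  alloy F: σ_y = 44.13 MPa, ρ = 2211 kg/m³
  alloy W: σ_y = 388.0 MPa, ρ = 4512 kg/m³
  alloy Y: σ_y = 337.0 MPa, ρ = 7865 kg/m³
  alloy U: M = 195 kN·m/kg
  alloy W: M = 86.0 kN·m/kg
  alloy Y: M = 42.8 kN·m/kg
  alloy P: M = 32.5 kN·m/kg
  alloy F: M = 20.0 kN·m/kg
The maximum is for alloy U.

alloy U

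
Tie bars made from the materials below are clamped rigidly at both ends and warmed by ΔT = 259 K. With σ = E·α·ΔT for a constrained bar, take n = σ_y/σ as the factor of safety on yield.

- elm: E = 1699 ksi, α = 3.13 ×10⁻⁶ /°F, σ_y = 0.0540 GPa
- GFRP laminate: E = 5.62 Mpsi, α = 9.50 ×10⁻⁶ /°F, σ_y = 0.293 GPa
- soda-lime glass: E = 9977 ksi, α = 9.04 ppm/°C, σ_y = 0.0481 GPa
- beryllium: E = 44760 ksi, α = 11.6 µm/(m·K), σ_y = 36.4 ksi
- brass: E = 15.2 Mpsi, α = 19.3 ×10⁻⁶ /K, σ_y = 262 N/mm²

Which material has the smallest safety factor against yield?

Converting E to GPa, α to ×10⁻⁶/K, σ_y to MPa, then σ and n for each:
  elm: E = 11.71, α = 5.63, σ_y = 54.00 → σ = 17.1 MPa, n = 3.16
  GFRP laminate: E = 38.75, α = 17.1, σ_y = 293.0 → σ = 172 MPa, n = 1.71
  soda-lime glass: E = 68.79, α = 9.04, σ_y = 48.10 → σ = 161 MPa, n = 0.299
  beryllium: E = 308.6, α = 11.6, σ_y = 251.0 → σ = 927 MPa, n = 0.271
  brass: E = 104.8, α = 19.3, σ_y = 262.0 → σ = 524 MPa, n = 0.500
Beryllium has the lowest safety factor, n = 0.271.

beryllium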